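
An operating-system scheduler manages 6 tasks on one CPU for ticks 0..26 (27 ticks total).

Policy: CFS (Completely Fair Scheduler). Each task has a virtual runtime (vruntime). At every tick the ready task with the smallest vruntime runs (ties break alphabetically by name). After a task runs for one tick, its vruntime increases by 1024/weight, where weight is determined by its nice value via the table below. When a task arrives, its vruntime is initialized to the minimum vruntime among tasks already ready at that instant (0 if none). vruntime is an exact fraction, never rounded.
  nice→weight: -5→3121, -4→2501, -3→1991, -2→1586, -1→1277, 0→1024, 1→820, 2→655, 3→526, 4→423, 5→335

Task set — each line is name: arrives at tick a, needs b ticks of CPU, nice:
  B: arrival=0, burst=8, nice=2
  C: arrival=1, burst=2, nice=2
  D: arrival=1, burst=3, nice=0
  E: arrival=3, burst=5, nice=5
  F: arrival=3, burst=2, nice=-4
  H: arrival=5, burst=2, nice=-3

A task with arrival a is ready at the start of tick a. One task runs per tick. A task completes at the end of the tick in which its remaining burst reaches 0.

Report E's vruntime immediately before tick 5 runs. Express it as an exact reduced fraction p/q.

t=0: vr[B=0] → run B
t=1: vr[B=1024/655 C=1024/655 D=1024/655] → run B
t=2: vr[B=2048/655 C=1024/655 D=1024/655] → run C
t=3: vr[B=2048/655 C=2048/655 D=1024/655 E=1024/655 F=1024/655] → run D
t=4: vr[B=2048/655 C=2048/655 D=1679/655 E=1024/655 F=1024/655] → run E
t=5: vr[B=2048/655 C=2048/655 D=1679/655 E=202752/43885 F=1024/655 H=1024/655] → run F
t=6: vr[B=2048/655 C=2048/655 D=1679/655 E=202752/43885 F=3231744/1638155 H=1024/655] → run H
t=7: vr[B=2048/655 C=2048/655 D=1679/655 E=202752/43885 F=3231744/1638155 H=2709504/1304105] → run F
t=8: vr[B=2048/655 C=2048/655 D=1679/655 E=202752/43885 H=2709504/1304105] → run H
t=9: vr[B=2048/655 C=2048/655 D=1679/655 E=202752/43885] → run D
t=10: vr[B=2048/655 C=2048/655 D=2334/655 E=202752/43885] → run B
t=11: vr[B=3072/655 C=2048/655 D=2334/655 E=202752/43885] → run C
t=12: vr[B=3072/655 D=2334/655 E=202752/43885] → run D
t=13: vr[B=3072/655 E=202752/43885] → run E
t=14: vr[B=3072/655 E=336896/43885] → run B
t=15: vr[B=4096/655 E=336896/43885] → run B
t=16: vr[B=1024/131 E=336896/43885] → run E
t=17: vr[B=1024/131 E=94208/8777] → run B
t=18: vr[B=6144/655 E=94208/8777] → run B
t=19: vr[B=7168/655 E=94208/8777] → run E
t=20: vr[B=7168/655 E=605184/43885] → run B
t=21: vr[E=605184/43885] → run E
t=22: (idle)
t=23: (idle)
t=24: (idle)
t=25: (idle)
t=26: (idle)

vruntime(E, start of tick 5) = 202752/43885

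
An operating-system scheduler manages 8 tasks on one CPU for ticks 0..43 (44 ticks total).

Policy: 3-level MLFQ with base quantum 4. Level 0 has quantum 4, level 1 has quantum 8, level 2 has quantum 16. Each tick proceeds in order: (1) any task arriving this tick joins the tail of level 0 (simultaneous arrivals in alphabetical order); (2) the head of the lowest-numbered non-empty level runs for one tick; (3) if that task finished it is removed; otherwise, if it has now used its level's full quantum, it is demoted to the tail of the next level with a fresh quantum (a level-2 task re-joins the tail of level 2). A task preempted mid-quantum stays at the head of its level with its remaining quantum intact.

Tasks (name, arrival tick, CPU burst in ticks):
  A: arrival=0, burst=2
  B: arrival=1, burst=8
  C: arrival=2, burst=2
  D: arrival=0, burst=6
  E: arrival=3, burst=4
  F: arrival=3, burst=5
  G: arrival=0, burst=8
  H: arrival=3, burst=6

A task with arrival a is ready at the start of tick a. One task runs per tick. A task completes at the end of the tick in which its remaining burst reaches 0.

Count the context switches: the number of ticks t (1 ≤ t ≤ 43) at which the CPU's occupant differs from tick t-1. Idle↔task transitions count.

t=0: L0/L1/L2 = ADG/-/- → run A
t=1: L0/L1/L2 = ADGB/-/- → run A
t=2: L0/L1/L2 = DGBC/-/- → run D
t=3: L0/L1/L2 = DGBCEFH/-/- → run D
t=4: L0/L1/L2 = DGBCEFH/-/- → run D
t=5: L0/L1/L2 = DGBCEFH/-/- → run D
t=6: L0/L1/L2 = GBCEFH/D/- → run G
t=7: L0/L1/L2 = GBCEFH/D/- → run G
t=8: L0/L1/L2 = GBCEFH/D/- → run G
t=9: L0/L1/L2 = GBCEFH/D/- → run G
t=10: L0/L1/L2 = BCEFH/DG/- → run B
t=11: L0/L1/L2 = BCEFH/DG/- → run B
t=12: L0/L1/L2 = BCEFH/DG/- → run B
t=13: L0/L1/L2 = BCEFH/DG/- → run B
t=14: L0/L1/L2 = CEFH/DGB/- → run C
t=15: L0/L1/L2 = CEFH/DGB/- → run C
t=16: L0/L1/L2 = EFH/DGB/- → run E
t=17: L0/L1/L2 = EFH/DGB/- → run E
t=18: L0/L1/L2 = EFH/DGB/- → run E
t=19: L0/L1/L2 = EFH/DGB/- → run E
t=20: L0/L1/L2 = FH/DGB/- → run F
t=21: L0/L1/L2 = FH/DGB/- → run F
t=22: L0/L1/L2 = FH/DGB/- → run F
t=23: L0/L1/L2 = FH/DGB/- → run F
t=24: L0/L1/L2 = H/DGBF/- → run H
t=25: L0/L1/L2 = H/DGBF/- → run H
t=26: L0/L1/L2 = H/DGBF/- → run H
t=27: L0/L1/L2 = H/DGBF/- → run H
t=28: L0/L1/L2 = -/DGBFH/- → run D
t=29: L0/L1/L2 = -/DGBFH/- → run D
t=30: L0/L1/L2 = -/GBFH/- → run G
t=31: L0/L1/L2 = -/GBFH/- → run G
t=32: L0/L1/L2 = -/GBFH/- → run G
t=33: L0/L1/L2 = -/GBFH/- → run G
t=34: L0/L1/L2 = -/BFH/- → run B
t=35: L0/L1/L2 = -/BFH/- → run B
t=36: L0/L1/L2 = -/BFH/- → run B
t=37: L0/L1/L2 = -/BFH/- → run B
t=38: L0/L1/L2 = -/FH/- → run F
t=39: L0/L1/L2 = -/H/- → run H
t=40: L0/L1/L2 = -/H/- → run H
t=41: (idle)
t=42: (idle)
t=43: (idle)

context switches = 13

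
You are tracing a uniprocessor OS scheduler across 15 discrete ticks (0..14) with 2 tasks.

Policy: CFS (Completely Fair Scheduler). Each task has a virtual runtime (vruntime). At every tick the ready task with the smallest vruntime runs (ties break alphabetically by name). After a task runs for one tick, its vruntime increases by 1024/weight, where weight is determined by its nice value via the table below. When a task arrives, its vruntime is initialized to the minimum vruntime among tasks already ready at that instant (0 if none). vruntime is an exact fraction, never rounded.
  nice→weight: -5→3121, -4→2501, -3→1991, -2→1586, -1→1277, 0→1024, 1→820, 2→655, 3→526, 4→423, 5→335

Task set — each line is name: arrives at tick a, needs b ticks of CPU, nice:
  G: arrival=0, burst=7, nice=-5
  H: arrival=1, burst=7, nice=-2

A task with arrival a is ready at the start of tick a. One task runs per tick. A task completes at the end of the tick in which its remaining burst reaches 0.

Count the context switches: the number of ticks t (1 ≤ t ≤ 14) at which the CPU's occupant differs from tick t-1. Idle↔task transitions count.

t=0: vr[G=0] → run G
t=1: vr[G=1024/3121 H=1024/3121] → run G
t=2: vr[G=2048/3121 H=1024/3121] → run H
t=3: vr[G=2048/3121 H=2409984/2474953] → run G
t=4: vr[G=3072/3121 H=2409984/2474953] → run H
t=5: vr[G=3072/3121 H=4007936/2474953] → run G
t=6: vr[G=4096/3121 H=4007936/2474953] → run G
t=7: vr[G=5120/3121 H=4007936/2474953] → run H
t=8: vr[G=5120/3121 H=5605888/2474953] → run G
t=9: vr[G=6144/3121 H=5605888/2474953] → run G
t=10: vr[H=5605888/2474953] → run H
t=11: vr[H=7203840/2474953] → run H
t=12: vr[H=8801792/2474953] → run H
t=13: vr[H=10399744/2474953] → run H
t=14: (idle)

context switches = 8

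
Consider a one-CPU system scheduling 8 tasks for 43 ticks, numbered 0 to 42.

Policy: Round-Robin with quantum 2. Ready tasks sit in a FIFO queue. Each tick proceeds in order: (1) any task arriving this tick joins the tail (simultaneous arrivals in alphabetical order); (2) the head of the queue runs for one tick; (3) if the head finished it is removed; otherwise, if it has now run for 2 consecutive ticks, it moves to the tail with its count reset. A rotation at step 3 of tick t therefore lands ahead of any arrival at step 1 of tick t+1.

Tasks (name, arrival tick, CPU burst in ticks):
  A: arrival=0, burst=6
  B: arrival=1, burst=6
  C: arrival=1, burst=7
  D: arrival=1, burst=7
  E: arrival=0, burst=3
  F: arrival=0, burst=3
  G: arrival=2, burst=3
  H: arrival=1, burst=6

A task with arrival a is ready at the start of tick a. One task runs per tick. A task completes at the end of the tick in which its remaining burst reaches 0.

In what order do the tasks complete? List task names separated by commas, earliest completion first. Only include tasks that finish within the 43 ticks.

t=0: queue=[A,E,F] q_used=0 → run A
t=1: queue=[A,E,F,B,C,D,H] q_used=1 → run A
t=2: queue=[E,F,B,C,D,H,A,G] q_used=0 → run E
t=3: queue=[E,F,B,C,D,H,A,G] q_used=1 → run E
t=4: queue=[F,B,C,D,H,A,G,E] q_used=0 → run F
t=5: queue=[F,B,C,D,H,A,G,E] q_used=1 → run F
t=6: queue=[B,C,D,H,A,G,E,F] q_used=0 → run B
t=7: queue=[B,C,D,H,A,G,E,F] q_used=1 → run B
t=8: queue=[C,D,H,A,G,E,F,B] q_used=0 → run C
t=9: queue=[C,D,H,A,G,E,F,B] q_used=1 → run C
t=10: queue=[D,H,A,G,E,F,B,C] q_used=0 → run D
t=11: queue=[D,H,A,G,E,F,B,C] q_used=1 → run D
t=12: queue=[H,A,G,E,F,B,C,D] q_used=0 → run H
t=13: queue=[H,A,G,E,F,B,C,D] q_used=1 → run H
t=14: queue=[A,G,E,F,B,C,D,H] q_used=0 → run A
t=15: queue=[A,G,E,F,B,C,D,H] q_used=1 → run A
t=16: queue=[G,E,F,B,C,D,H,A] q_used=0 → run G
t=17: queue=[G,E,F,B,C,D,H,A] q_used=1 → run G
t=18: queue=[E,F,B,C,D,H,A,G] q_used=0 → run E
t=19: queue=[F,B,C,D,H,A,G] q_used=0 → run F
t=20: queue=[B,C,D,H,A,G] q_used=0 → run B
t=21: queue=[B,C,D,H,A,G] q_used=1 → run B
t=22: queue=[C,D,H,A,G,B] q_used=0 → run C
t=23: queue=[C,D,H,A,G,B] q_used=1 → run C
t=24: queue=[D,H,A,G,B,C] q_used=0 → run D
t=25: queue=[D,H,A,G,B,C] q_used=1 → run D
t=26: queue=[H,A,G,B,C,D] q_used=0 → run H
t=27: queue=[H,A,G,B,C,D] q_used=1 → run H
t=28: queue=[A,G,B,C,D,H] q_used=0 → run A
t=29: queue=[A,G,B,C,D,H] q_used=1 → run A
t=30: queue=[G,B,C,D,H] q_used=0 → run G
t=31: queue=[B,C,D,H] q_used=0 → run B
t=32: queue=[B,C,D,H] q_used=1 → run B
t=33: queue=[C,D,H] q_used=0 → run C
t=34: queue=[C,D,H] q_used=1 → run C
t=35: queue=[D,H,C] q_used=0 → run D
t=36: queue=[D,H,C] q_used=1 → run D
t=37: queue=[H,C,D] q_used=0 → run H
t=38: queue=[H,C,D] q_used=1 → run H
t=39: queue=[C,D] q_used=0 → run C
t=40: queue=[D] q_used=0 → run D
t=41: (idle)
t=42: (idle)

completion order = E, F, A, G, B, H, C, D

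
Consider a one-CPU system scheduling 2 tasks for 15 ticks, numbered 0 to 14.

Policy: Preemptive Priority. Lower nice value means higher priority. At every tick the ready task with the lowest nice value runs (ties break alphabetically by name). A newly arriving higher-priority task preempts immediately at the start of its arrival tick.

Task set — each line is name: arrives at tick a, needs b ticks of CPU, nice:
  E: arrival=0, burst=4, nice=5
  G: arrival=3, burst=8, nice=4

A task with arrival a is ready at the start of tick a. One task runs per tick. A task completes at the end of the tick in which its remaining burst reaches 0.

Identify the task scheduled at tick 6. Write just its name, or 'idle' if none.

t=0: ready={E} → run E
t=1: ready={E} → run E
t=2: ready={E} → run E
t=3: ready={E,G} → run G
t=4: ready={E,G} → run G
t=5: ready={E,G} → run G
t=6: ready={E,G} → run G
t=7: ready={E,G} → run G
t=8: ready={E,G} → run G
t=9: ready={E,G} → run G
t=10: ready={E,G} → run G
t=11: ready={E} → run E
t=12: (idle)
t=13: (idle)
t=14: (idle)

running at tick 6 = G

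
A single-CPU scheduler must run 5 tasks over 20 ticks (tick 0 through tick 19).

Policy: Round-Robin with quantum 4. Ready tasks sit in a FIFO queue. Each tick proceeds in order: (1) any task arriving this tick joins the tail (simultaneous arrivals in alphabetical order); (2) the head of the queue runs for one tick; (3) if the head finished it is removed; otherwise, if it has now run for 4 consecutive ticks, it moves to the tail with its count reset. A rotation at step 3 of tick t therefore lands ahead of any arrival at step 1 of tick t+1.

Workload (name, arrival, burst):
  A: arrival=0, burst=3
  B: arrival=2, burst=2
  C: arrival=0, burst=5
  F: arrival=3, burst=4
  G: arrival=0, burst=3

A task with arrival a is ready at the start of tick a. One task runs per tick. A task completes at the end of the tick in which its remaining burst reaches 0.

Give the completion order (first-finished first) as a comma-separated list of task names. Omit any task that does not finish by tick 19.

completion order = A, G, B, F, C

t=0: queue=[A,C,G] q_used=0 → run A
t=1: queue=[A,C,G] q_used=1 → run A
t=2: queue=[A,C,G,B] q_used=2 → run A
t=3: queue=[C,G,B,F] q_used=0 → run C
t=4: queue=[C,G,B,F] q_used=1 → run C
t=5: queue=[C,G,B,F] q_used=2 → run C
t=6: queue=[C,G,B,F] q_used=3 → run C
t=7: queue=[G,B,F,C] q_used=0 → run G
t=8: queue=[G,B,F,C] q_used=1 → run G
t=9: queue=[G,B,F,C] q_used=2 → run G
t=10: queue=[B,F,C] q_used=0 → run B
t=11: queue=[B,F,C] q_used=1 → run B
t=12: queue=[F,C] q_used=0 → run F
t=13: queue=[F,C] q_used=1 → run F
t=14: queue=[F,C] q_used=2 → run F
t=15: queue=[F,C] q_used=3 → run F
t=16: queue=[C] q_used=0 → run C
t=17: (idle)
t=18: (idle)
t=19: (idle)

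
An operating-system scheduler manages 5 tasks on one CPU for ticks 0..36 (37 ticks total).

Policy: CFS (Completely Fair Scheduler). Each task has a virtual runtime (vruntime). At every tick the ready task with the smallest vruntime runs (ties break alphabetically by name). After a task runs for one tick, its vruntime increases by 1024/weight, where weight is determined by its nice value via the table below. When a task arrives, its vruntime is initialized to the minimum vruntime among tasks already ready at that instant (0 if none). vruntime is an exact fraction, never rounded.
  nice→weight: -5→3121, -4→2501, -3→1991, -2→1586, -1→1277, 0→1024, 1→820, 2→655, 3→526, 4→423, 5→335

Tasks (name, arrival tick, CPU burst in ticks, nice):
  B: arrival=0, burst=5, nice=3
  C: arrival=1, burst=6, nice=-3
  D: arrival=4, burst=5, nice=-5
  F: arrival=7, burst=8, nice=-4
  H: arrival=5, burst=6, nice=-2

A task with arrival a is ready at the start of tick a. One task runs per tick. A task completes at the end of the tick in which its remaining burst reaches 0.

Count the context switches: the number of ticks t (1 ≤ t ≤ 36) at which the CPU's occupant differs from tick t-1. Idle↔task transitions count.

t=0: vr[B=0] → run B
t=1: vr[B=512/263 C=512/263] → run B
t=2: vr[B=1024/263 C=512/263] → run C
t=3: vr[B=1024/263 C=1288704/523633] → run C
t=4: vr[B=1024/263 C=1558016/523633 D=1558016/523633] → run C
t=5: vr[B=1024/263 C=1827328/523633 D=1558016/523633 H=1558016/523633] → run D
t=6: vr[B=1024/263 C=1827328/523633 D=5398768128/1634258593 H=1558016/523633] → run H
t=7: vr[B=1024/263 C=1827328/523633 D=5398768128/1634258593 F=5398768128/1634258593 H=1503606784/415240969] → run D
t=8: vr[B=1024/263 C=1827328/523633 D=5934968320/1634258593 F=5398768128/1634258593 H=1503606784/415240969] → run F
t=9: vr[B=1024/263 C=1827328/523633 D=5934968320/1634258593 F=15175799887360/4087280741093 H=1503606784/415240969] → run C
t=10: vr[B=1024/263 C=2096640/523633 D=5934968320/1634258593 F=15175799887360/4087280741093 H=1503606784/415240969] → run H
t=11: vr[B=1024/263 C=2096640/523633 D=5934968320/1634258593 F=15175799887360/4087280741093 H=1771706880/415240969] → run D
t=12: vr[B=1024/263 C=2096640/523633 D=6471168512/1634258593 F=15175799887360/4087280741093 H=1771706880/415240969] → run F
t=13: vr[B=1024/263 C=2096640/523633 D=6471168512/1634258593 F=16849280686592/4087280741093 H=1771706880/415240969] → run B
t=14: vr[B=1536/263 C=2096640/523633 D=6471168512/1634258593 F=16849280686592/4087280741093 H=1771706880/415240969] → run D
t=15: vr[B=1536/263 C=2096640/523633 D=7007368704/1634258593 F=16849280686592/4087280741093 H=1771706880/415240969] → run C
t=16: vr[B=1536/263 C=2365952/523633 D=7007368704/1634258593 F=16849280686592/4087280741093 H=1771706880/415240969] → run F
t=17: vr[B=1536/263 C=2365952/523633 D=7007368704/1634258593 F=18522761485824/4087280741093 H=1771706880/415240969] → run H
t=18: vr[B=1536/263 C=2365952/523633 D=7007368704/1634258593 F=18522761485824/4087280741093 H=2039806976/415240969] → run D
t=19: vr[B=1536/263 C=2365952/523633 F=18522761485824/4087280741093 H=2039806976/415240969] → run C
t=20: vr[B=1536/263 F=18522761485824/4087280741093 H=2039806976/415240969] → run F
t=21: vr[B=1536/263 F=20196242285056/4087280741093 H=2039806976/415240969] → run H
t=22: vr[B=1536/263 F=20196242285056/4087280741093 H=2307907072/415240969] → run F
t=23: vr[B=1536/263 F=21869723084288/4087280741093 H=2307907072/415240969] → run F
t=24: vr[B=1536/263 F=23543203883520/4087280741093 H=2307907072/415240969] → run H
t=25: vr[B=1536/263 F=23543203883520/4087280741093 H=2576007168/415240969] → run F
t=26: vr[B=1536/263 F=25216684682752/4087280741093 H=2576007168/415240969] → run B
t=27: vr[B=2048/263 F=25216684682752/4087280741093 H=2576007168/415240969] → run F
t=28: vr[B=2048/263 H=2576007168/415240969] → run H
t=29: vr[B=2048/263] → run B
t=30: (idle)
t=31: (idle)
t=32: (idle)
t=33: (idle)
t=34: (idle)
t=35: (idle)
t=36: (idle)

context switches = 26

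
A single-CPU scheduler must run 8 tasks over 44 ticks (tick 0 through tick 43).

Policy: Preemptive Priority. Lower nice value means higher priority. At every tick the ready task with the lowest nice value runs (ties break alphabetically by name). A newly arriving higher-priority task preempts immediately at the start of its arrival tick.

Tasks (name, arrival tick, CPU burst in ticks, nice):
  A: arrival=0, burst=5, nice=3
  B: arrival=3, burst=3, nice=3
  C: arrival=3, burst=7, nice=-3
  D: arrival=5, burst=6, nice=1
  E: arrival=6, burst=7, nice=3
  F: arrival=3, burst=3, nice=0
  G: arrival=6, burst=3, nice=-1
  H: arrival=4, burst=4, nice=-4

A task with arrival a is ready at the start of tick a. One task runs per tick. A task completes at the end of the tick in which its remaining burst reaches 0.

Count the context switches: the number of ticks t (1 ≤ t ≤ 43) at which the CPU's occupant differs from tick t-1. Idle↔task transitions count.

t=0: ready={A} → run A
t=1: ready={A} → run A
t=2: ready={A} → run A
t=3: ready={A,B,C,F} → run C
t=4: ready={A,B,C,F,H} → run H
t=5: ready={A,B,C,D,F,H} → run H
t=6: ready={A,B,C,D,E,F,G,H} → run H
t=7: ready={A,B,C,D,E,F,G,H} → run H
t=8: ready={A,B,C,D,E,F,G} → run C
t=9: ready={A,B,C,D,E,F,G} → run C
t=10: ready={A,B,C,D,E,F,G} → run C
t=11: ready={A,B,C,D,E,F,G} → run C
t=12: ready={A,B,C,D,E,F,G} → run C
t=13: ready={A,B,C,D,E,F,G} → run C
t=14: ready={A,B,D,E,F,G} → run G
t=15: ready={A,B,D,E,F,G} → run G
t=16: ready={A,B,D,E,F,G} → run G
t=17: ready={A,B,D,E,F} → run F
t=18: ready={A,B,D,E,F} → run F
t=19: ready={A,B,D,E,F} → run F
t=20: ready={A,B,D,E} → run D
t=21: ready={A,B,D,E} → run D
t=22: ready={A,B,D,E} → run D
t=23: ready={A,B,D,E} → run D
t=24: ready={A,B,D,E} → run D
t=25: ready={A,B,D,E} → run D
t=26: ready={A,B,E} → run A
t=27: ready={A,B,E} → run A
t=28: ready={B,E} → run B
t=29: ready={B,E} → run B
t=30: ready={B,E} → run B
t=31: ready={E} → run E
t=32: ready={E} → run E
t=33: ready={E} → run E
t=34: ready={E} → run E
t=35: ready={E} → run E
t=36: ready={E} → run E
t=37: ready={E} → run E
t=38: (idle)
t=39: (idle)
t=40: (idle)
t=41: (idle)
t=42: (idle)
t=43: (idle)

context switches = 10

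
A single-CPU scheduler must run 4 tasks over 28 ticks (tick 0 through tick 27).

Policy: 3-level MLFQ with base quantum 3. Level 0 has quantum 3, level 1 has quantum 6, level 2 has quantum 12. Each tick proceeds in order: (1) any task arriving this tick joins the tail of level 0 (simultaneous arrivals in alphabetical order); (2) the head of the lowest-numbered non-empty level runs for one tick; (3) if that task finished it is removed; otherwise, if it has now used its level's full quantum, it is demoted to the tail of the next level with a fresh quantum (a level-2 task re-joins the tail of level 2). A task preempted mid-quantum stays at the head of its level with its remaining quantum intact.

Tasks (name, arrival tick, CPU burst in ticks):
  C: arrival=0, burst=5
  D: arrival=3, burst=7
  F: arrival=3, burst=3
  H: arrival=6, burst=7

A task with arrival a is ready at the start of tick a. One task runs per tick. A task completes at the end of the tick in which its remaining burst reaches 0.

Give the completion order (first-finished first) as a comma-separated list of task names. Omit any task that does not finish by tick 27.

completion order = F, C, D, H

t=0: L0/L1/L2 = C/-/- → run C
t=1: L0/L1/L2 = C/-/- → run C
t=2: L0/L1/L2 = C/-/- → run C
t=3: L0/L1/L2 = DF/C/- → run D
t=4: L0/L1/L2 = DF/C/- → run D
t=5: L0/L1/L2 = DF/C/- → run D
t=6: L0/L1/L2 = FH/CD/- → run F
t=7: L0/L1/L2 = FH/CD/- → run F
t=8: L0/L1/L2 = FH/CD/- → run F
t=9: L0/L1/L2 = H/CD/- → run H
t=10: L0/L1/L2 = H/CD/- → run H
t=11: L0/L1/L2 = H/CD/- → run H
t=12: L0/L1/L2 = -/CDH/- → run C
t=13: L0/L1/L2 = -/CDH/- → run C
t=14: L0/L1/L2 = -/DH/- → run D
t=15: L0/L1/L2 = -/DH/- → run D
t=16: L0/L1/L2 = -/DH/- → run D
t=17: L0/L1/L2 = -/DH/- → run D
t=18: L0/L1/L2 = -/H/- → run H
t=19: L0/L1/L2 = -/H/- → run H
t=20: L0/L1/L2 = -/H/- → run H
t=21: L0/L1/L2 = -/H/- → run H
t=22: (idle)
t=23: (idle)
t=24: (idle)
t=25: (idle)
t=26: (idle)
t=27: (idle)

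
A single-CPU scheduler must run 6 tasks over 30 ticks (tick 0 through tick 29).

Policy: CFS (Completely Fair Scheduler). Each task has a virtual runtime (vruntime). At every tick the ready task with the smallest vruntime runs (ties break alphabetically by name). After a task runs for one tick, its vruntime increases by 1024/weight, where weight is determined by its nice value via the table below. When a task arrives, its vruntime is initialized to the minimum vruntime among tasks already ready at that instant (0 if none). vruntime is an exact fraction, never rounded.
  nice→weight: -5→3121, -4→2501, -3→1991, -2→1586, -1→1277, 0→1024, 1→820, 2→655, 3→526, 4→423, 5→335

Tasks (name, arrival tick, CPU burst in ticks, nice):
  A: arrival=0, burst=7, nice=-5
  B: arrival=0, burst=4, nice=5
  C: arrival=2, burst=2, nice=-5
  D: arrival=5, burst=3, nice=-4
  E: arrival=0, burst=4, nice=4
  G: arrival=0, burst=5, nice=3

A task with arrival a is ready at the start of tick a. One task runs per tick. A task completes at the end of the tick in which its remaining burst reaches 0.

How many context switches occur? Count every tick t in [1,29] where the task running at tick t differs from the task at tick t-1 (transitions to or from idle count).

context switches = 24

t=0: vr[A=0 B=0 E=0 G=0] → run A
t=1: vr[A=1024/3121 B=0 E=0 G=0] → run B
t=2: vr[A=1024/3121 B=1024/335 C=0 E=0 G=0] → run C
t=3: vr[A=1024/3121 B=1024/335 C=1024/3121 E=0 G=0] → run E
t=4: vr[A=1024/3121 B=1024/335 C=1024/3121 E=1024/423 G=0] → run G
t=5: vr[A=1024/3121 B=1024/335 C=1024/3121 D=1024/3121 E=1024/423 G=512/263] → run A
t=6: vr[A=2048/3121 B=1024/335 C=1024/3121 D=1024/3121 E=1024/423 G=512/263] → run C
t=7: vr[A=2048/3121 B=1024/335 D=1024/3121 E=1024/423 G=512/263] → run D
t=8: vr[A=2048/3121 B=1024/335 D=5756928/7805621 E=1024/423 G=512/263] → run A
t=9: vr[A=3072/3121 B=1024/335 D=5756928/7805621 E=1024/423 G=512/263] → run D
t=10: vr[A=3072/3121 B=1024/335 D=8952832/7805621 E=1024/423 G=512/263] → run A
t=11: vr[A=4096/3121 B=1024/335 D=8952832/7805621 E=1024/423 G=512/263] → run D
t=12: vr[A=4096/3121 B=1024/335 E=1024/423 G=512/263] → run A
t=13: vr[A=5120/3121 B=1024/335 E=1024/423 G=512/263] → run A
t=14: vr[A=6144/3121 B=1024/335 E=1024/423 G=512/263] → run G
t=15: vr[A=6144/3121 B=1024/335 E=1024/423 G=1024/263] → run A
t=16: vr[B=1024/335 E=1024/423 G=1024/263] → run E
t=17: vr[B=1024/335 E=2048/423 G=1024/263] → run B
t=18: vr[B=2048/335 E=2048/423 G=1024/263] → run G
t=19: vr[B=2048/335 E=2048/423 G=1536/263] → run E
t=20: vr[B=2048/335 E=1024/141 G=1536/263] → run G
t=21: vr[B=2048/335 E=1024/141 G=2048/263] → run B
t=22: vr[B=3072/335 E=1024/141 G=2048/263] → run E
t=23: vr[B=3072/335 G=2048/263] → run G
t=24: vr[B=3072/335] → run B
t=25: (idle)
t=26: (idle)
t=27: (idle)
t=28: (idle)
t=29: (idle)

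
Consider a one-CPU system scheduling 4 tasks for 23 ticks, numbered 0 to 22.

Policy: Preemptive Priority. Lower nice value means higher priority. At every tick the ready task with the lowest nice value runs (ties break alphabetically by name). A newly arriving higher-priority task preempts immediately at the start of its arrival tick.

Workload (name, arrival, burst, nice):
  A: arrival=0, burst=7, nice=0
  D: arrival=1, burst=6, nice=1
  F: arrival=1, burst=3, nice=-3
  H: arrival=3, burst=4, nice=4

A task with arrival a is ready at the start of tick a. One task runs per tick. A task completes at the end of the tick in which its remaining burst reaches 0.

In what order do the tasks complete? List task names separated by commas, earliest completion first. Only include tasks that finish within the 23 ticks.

t=0: ready={A} → run A
t=1: ready={A,D,F} → run F
t=2: ready={A,D,F} → run F
t=3: ready={A,D,F,H} → run F
t=4: ready={A,D,H} → run A
t=5: ready={A,D,H} → run A
t=6: ready={A,D,H} → run A
t=7: ready={A,D,H} → run A
t=8: ready={A,D,H} → run A
t=9: ready={A,D,H} → run A
t=10: ready={D,H} → run D
t=11: ready={D,H} → run D
t=12: ready={D,H} → run D
t=13: ready={D,H} → run D
t=14: ready={D,H} → run D
t=15: ready={D,H} → run D
t=16: ready={H} → run H
t=17: ready={H} → run H
t=18: ready={H} → run H
t=19: ready={H} → run H
t=20: (idle)
t=21: (idle)
t=22: (idle)

completion order = F, A, D, H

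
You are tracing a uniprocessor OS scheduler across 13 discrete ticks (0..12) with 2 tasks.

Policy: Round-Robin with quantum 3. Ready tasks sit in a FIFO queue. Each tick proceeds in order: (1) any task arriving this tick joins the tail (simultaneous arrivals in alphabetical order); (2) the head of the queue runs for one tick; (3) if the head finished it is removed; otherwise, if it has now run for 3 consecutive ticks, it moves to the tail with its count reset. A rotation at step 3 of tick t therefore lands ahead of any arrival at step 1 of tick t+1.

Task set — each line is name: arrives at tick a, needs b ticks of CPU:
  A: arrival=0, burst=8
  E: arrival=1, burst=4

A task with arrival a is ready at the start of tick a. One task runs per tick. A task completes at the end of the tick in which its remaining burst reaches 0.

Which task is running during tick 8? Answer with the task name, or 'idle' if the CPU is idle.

running at tick 8 = A

t=0: queue=[A] q_used=0 → run A
t=1: queue=[A,E] q_used=1 → run A
t=2: queue=[A,E] q_used=2 → run A
t=3: queue=[E,A] q_used=0 → run E
t=4: queue=[E,A] q_used=1 → run E
t=5: queue=[E,A] q_used=2 → run E
t=6: queue=[A,E] q_used=0 → run A
t=7: queue=[A,E] q_used=1 → run A
t=8: queue=[A,E] q_used=2 → run A
t=9: queue=[E,A] q_used=0 → run E
t=10: queue=[A] q_used=0 → run A
t=11: queue=[A] q_used=1 → run A
t=12: (idle)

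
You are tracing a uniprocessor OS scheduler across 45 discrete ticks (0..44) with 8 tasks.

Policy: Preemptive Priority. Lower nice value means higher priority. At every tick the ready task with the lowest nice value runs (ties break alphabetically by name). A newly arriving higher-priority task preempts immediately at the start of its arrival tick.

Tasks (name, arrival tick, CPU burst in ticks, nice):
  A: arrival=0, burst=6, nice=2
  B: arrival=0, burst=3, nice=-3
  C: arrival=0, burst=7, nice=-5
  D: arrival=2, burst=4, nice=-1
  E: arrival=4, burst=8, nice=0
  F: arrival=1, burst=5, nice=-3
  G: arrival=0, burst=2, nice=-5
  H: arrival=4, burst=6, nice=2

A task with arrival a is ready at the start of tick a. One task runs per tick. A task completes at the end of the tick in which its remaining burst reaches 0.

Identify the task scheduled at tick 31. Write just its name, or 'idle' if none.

running at tick 31 = A

t=0: ready={A,B,C,G} → run C
t=1: ready={A,B,C,F,G} → run C
t=2: ready={A,B,C,D,F,G} → run C
t=3: ready={A,B,C,D,F,G} → run C
t=4: ready={A,B,C,D,E,F,G,H} → run C
t=5: ready={A,B,C,D,E,F,G,H} → run C
t=6: ready={A,B,C,D,E,F,G,H} → run C
t=7: ready={A,B,D,E,F,G,H} → run G
t=8: ready={A,B,D,E,F,G,H} → run G
t=9: ready={A,B,D,E,F,H} → run B
t=10: ready={A,B,D,E,F,H} → run B
t=11: ready={A,B,D,E,F,H} → run B
t=12: ready={A,D,E,F,H} → run F
t=13: ready={A,D,E,F,H} → run F
t=14: ready={A,D,E,F,H} → run F
t=15: ready={A,D,E,F,H} → run F
t=16: ready={A,D,E,F,H} → run F
t=17: ready={A,D,E,H} → run D
t=18: ready={A,D,E,H} → run D
t=19: ready={A,D,E,H} → run D
t=20: ready={A,D,E,H} → run D
t=21: ready={A,E,H} → run E
t=22: ready={A,E,H} → run E
t=23: ready={A,E,H} → run E
t=24: ready={A,E,H} → run E
t=25: ready={A,E,H} → run E
t=26: ready={A,E,H} → run E
t=27: ready={A,E,H} → run E
t=28: ready={A,E,H} → run E
t=29: ready={A,H} → run A
t=30: ready={A,H} → run A
t=31: ready={A,H} → run A
t=32: ready={A,H} → run A
t=33: ready={A,H} → run A
t=34: ready={A,H} → run A
t=35: ready={H} → run H
t=36: ready={H} → run H
t=37: ready={H} → run H
t=38: ready={H} → run H
t=39: ready={H} → run H
t=40: ready={H} → run H
t=41: (idle)
t=42: (idle)
t=43: (idle)
t=44: (idle)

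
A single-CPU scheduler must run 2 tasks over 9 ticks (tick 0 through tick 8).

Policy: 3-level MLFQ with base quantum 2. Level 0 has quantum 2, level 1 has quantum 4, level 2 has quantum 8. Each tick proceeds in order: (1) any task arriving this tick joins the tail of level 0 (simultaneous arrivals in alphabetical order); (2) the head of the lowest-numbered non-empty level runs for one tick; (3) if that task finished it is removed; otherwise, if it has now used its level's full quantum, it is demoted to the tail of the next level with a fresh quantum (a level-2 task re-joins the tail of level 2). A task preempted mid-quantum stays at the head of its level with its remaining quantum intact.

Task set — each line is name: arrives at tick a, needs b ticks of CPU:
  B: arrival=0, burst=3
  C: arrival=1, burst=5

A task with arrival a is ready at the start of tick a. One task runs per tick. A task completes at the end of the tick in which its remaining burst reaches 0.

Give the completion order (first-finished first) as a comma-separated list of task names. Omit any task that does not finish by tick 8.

t=0: L0/L1/L2 = B/-/- → run B
t=1: L0/L1/L2 = BC/-/- → run B
t=2: L0/L1/L2 = C/B/- → run C
t=3: L0/L1/L2 = C/B/- → run C
t=4: L0/L1/L2 = -/BC/- → run B
t=5: L0/L1/L2 = -/C/- → run C
t=6: L0/L1/L2 = -/C/- → run C
t=7: L0/L1/L2 = -/C/- → run C
t=8: (idle)

completion order = B, C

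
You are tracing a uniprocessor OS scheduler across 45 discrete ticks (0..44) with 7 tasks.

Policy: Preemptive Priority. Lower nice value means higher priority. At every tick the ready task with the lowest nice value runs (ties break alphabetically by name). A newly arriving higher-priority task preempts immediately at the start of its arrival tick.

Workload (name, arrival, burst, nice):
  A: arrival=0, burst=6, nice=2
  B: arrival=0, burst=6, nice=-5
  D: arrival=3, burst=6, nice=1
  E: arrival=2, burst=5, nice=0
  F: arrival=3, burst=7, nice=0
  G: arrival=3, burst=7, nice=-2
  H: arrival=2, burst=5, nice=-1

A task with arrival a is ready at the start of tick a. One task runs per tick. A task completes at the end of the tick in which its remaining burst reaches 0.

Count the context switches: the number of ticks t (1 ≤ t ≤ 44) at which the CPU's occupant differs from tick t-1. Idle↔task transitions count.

context switches = 7

t=0: ready={A,B} → run B
t=1: ready={A,B} → run B
t=2: ready={A,B,E,H} → run B
t=3: ready={A,B,D,E,F,G,H} → run B
t=4: ready={A,B,D,E,F,G,H} → run B
t=5: ready={A,B,D,E,F,G,H} → run B
t=6: ready={A,D,E,F,G,H} → run G
t=7: ready={A,D,E,F,G,H} → run G
t=8: ready={A,D,E,F,G,H} → run G
t=9: ready={A,D,E,F,G,H} → run G
t=10: ready={A,D,E,F,G,H} → run G
t=11: ready={A,D,E,F,G,H} → run G
t=12: ready={A,D,E,F,G,H} → run G
t=13: ready={A,D,E,F,H} → run H
t=14: ready={A,D,E,F,H} → run H
t=15: ready={A,D,E,F,H} → run H
t=16: ready={A,D,E,F,H} → run H
t=17: ready={A,D,E,F,H} → run H
t=18: ready={A,D,E,F} → run E
t=19: ready={A,D,E,F} → run E
t=20: ready={A,D,E,F} → run E
t=21: ready={A,D,E,F} → run E
t=22: ready={A,D,E,F} → run E
t=23: ready={A,D,F} → run F
t=24: ready={A,D,F} → run F
t=25: ready={A,D,F} → run F
t=26: ready={A,D,F} → run F
t=27: ready={A,D,F} → run F
t=28: ready={A,D,F} → run F
t=29: ready={A,D,F} → run F
t=30: ready={A,D} → run D
t=31: ready={A,D} → run D
t=32: ready={A,D} → run D
t=33: ready={A,D} → run D
t=34: ready={A,D} → run D
t=35: ready={A,D} → run D
t=36: ready={A} → run A
t=37: ready={A} → run A
t=38: ready={A} → run A
t=39: ready={A} → run A
t=40: ready={A} → run A
t=41: ready={A} → run A
t=42: (idle)
t=43: (idle)
t=44: (idle)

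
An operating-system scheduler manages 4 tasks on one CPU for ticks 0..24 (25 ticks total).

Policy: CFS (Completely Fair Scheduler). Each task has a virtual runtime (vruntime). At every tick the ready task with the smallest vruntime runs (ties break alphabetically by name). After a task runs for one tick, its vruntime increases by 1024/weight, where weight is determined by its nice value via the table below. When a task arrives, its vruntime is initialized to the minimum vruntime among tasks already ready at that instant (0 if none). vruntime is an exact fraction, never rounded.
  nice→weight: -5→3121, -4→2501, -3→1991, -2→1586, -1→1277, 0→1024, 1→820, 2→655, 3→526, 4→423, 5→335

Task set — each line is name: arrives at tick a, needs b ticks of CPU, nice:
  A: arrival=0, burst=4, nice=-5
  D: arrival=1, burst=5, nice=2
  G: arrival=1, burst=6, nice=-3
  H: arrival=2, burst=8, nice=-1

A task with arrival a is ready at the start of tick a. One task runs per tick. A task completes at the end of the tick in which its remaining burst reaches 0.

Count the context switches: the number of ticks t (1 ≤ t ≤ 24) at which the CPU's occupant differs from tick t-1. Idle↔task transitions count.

context switches = 19

t=0: vr[A=0] → run A
t=1: vr[A=1024/3121 D=1024/3121 G=1024/3121] → run A
t=2: vr[A=2048/3121 D=1024/3121 G=1024/3121 H=1024/3121] → run D
t=3: vr[A=2048/3121 D=3866624/2044255 G=1024/3121 H=1024/3121] → run G
t=4: vr[A=2048/3121 D=3866624/2044255 G=5234688/6213911 H=1024/3121] → run H
t=5: vr[A=2048/3121 D=3866624/2044255 G=5234688/6213911 H=4503552/3985517] → run A
t=6: vr[A=3072/3121 D=3866624/2044255 G=5234688/6213911 H=4503552/3985517] → run G
t=7: vr[A=3072/3121 D=3866624/2044255 G=8430592/6213911 H=4503552/3985517] → run A
t=8: vr[D=3866624/2044255 G=8430592/6213911 H=4503552/3985517] → run H
t=9: vr[D=3866624/2044255 G=8430592/6213911 H=7699456/3985517] → run G
t=10: vr[D=3866624/2044255 G=11626496/6213911 H=7699456/3985517] → run G
t=11: vr[D=3866624/2044255 G=14822400/6213911 H=7699456/3985517] → run D
t=12: vr[D=7062528/2044255 G=14822400/6213911 H=7699456/3985517] → run H
t=13: vr[D=7062528/2044255 G=14822400/6213911 H=10895360/3985517] → run G
t=14: vr[D=7062528/2044255 G=18018304/6213911 H=10895360/3985517] → run H
t=15: vr[D=7062528/2044255 G=18018304/6213911 H=14091264/3985517] → run G
t=16: vr[D=7062528/2044255 H=14091264/3985517] → run D
t=17: vr[D=10258432/2044255 H=14091264/3985517] → run H
t=18: vr[D=10258432/2044255 H=17287168/3985517] → run H
t=19: vr[D=10258432/2044255 H=20483072/3985517] → run D
t=20: vr[D=13454336/2044255 H=20483072/3985517] → run H
t=21: vr[D=13454336/2044255 H=23678976/3985517] → run H
t=22: vr[D=13454336/2044255] → run D
t=23: (idle)
t=24: (idle)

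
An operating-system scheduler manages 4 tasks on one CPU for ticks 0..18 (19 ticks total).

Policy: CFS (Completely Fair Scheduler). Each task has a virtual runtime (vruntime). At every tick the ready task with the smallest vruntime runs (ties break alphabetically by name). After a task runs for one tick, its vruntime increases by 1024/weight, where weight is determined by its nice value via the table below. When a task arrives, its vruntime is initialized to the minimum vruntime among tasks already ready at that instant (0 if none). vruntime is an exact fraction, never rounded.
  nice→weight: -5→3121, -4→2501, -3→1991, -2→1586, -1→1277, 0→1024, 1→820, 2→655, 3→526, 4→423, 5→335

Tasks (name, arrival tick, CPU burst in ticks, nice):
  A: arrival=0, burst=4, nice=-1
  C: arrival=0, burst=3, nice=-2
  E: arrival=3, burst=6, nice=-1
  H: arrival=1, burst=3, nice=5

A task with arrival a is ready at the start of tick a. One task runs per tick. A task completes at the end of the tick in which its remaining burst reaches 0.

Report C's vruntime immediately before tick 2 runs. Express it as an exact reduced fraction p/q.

t=0: vr[A=0 C=0] → run A
t=1: vr[A=1024/1277 C=0 H=0] → run C
t=2: vr[A=1024/1277 C=512/793 H=0] → run H
t=3: vr[A=1024/1277 C=512/793 E=512/793 H=1024/335] → run C
t=4: vr[A=1024/1277 C=1024/793 E=512/793 H=1024/335] → run E
t=5: vr[A=1024/1277 C=1024/793 E=1465856/1012661 H=1024/335] → run A
t=6: vr[A=2048/1277 C=1024/793 E=1465856/1012661 H=1024/335] → run C
t=7: vr[A=2048/1277 E=1465856/1012661 H=1024/335] → run E
t=8: vr[A=2048/1277 E=2277888/1012661 H=1024/335] → run A
t=9: vr[A=3072/1277 E=2277888/1012661 H=1024/335] → run E
t=10: vr[A=3072/1277 E=3089920/1012661 H=1024/335] → run A
t=11: vr[E=3089920/1012661 H=1024/335] → run E
t=12: vr[E=3901952/1012661 H=1024/335] → run H
t=13: vr[E=3901952/1012661 H=2048/335] → run E
t=14: vr[E=4713984/1012661 H=2048/335] → run E
t=15: vr[H=2048/335] → run H
t=16: (idle)
t=17: (idle)
t=18: (idle)

vruntime(C, start of tick 2) = 512/793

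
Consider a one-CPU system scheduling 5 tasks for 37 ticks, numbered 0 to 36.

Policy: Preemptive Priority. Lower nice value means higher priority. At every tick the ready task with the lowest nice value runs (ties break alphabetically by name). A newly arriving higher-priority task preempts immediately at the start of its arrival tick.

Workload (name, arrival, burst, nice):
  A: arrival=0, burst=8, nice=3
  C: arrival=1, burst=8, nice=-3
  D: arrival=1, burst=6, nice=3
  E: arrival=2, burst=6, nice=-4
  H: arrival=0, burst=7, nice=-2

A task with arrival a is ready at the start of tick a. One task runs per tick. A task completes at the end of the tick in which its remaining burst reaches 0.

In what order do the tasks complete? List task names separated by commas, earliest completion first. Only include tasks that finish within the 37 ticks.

completion order = E, C, H, A, D

t=0: ready={A,H} → run H
t=1: ready={A,C,D,H} → run C
t=2: ready={A,C,D,E,H} → run E
t=3: ready={A,C,D,E,H} → run E
t=4: ready={A,C,D,E,H} → run E
t=5: ready={A,C,D,E,H} → run E
t=6: ready={A,C,D,E,H} → run E
t=7: ready={A,C,D,E,H} → run E
t=8: ready={A,C,D,H} → run C
t=9: ready={A,C,D,H} → run C
t=10: ready={A,C,D,H} → run C
t=11: ready={A,C,D,H} → run C
t=12: ready={A,C,D,H} → run C
t=13: ready={A,C,D,H} → run C
t=14: ready={A,C,D,H} → run C
t=15: ready={A,D,H} → run H
t=16: ready={A,D,H} → run H
t=17: ready={A,D,H} → run H
t=18: ready={A,D,H} → run H
t=19: ready={A,D,H} → run H
t=20: ready={A,D,H} → run H
t=21: ready={A,D} → run A
t=22: ready={A,D} → run A
t=23: ready={A,D} → run A
t=24: ready={A,D} → run A
t=25: ready={A,D} → run A
t=26: ready={A,D} → run A
t=27: ready={A,D} → run A
t=28: ready={A,D} → run A
t=29: ready={D} → run D
t=30: ready={D} → run D
t=31: ready={D} → run D
t=32: ready={D} → run D
t=33: ready={D} → run D
t=34: ready={D} → run D
t=35: (idle)
t=36: (idle)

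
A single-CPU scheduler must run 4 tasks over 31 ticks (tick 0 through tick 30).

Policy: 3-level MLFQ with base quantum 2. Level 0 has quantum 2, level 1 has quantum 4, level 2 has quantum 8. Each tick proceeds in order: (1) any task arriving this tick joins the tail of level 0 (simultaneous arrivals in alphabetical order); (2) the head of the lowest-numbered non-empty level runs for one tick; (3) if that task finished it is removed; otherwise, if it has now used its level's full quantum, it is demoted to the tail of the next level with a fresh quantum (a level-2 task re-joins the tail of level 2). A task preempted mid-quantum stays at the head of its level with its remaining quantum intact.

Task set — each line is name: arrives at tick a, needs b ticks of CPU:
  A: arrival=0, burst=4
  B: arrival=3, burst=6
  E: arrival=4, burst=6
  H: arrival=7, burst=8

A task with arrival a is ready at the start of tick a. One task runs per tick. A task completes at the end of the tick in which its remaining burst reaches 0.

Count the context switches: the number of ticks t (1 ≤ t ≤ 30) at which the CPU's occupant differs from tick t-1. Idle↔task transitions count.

context switches = 8

t=0: L0/L1/L2 = A/-/- → run A
t=1: L0/L1/L2 = A/-/- → run A
t=2: L0/L1/L2 = -/A/- → run A
t=3: L0/L1/L2 = B/A/- → run B
t=4: L0/L1/L2 = BE/A/- → run B
t=5: L0/L1/L2 = E/AB/- → run E
t=6: L0/L1/L2 = E/AB/- → run E
t=7: L0/L1/L2 = H/ABE/- → run H
t=8: L0/L1/L2 = H/ABE/- → run H
t=9: L0/L1/L2 = -/ABEH/- → run A
t=10: L0/L1/L2 = -/BEH/- → run B
t=11: L0/L1/L2 = -/BEH/- → run B
t=12: L0/L1/L2 = -/BEH/- → run B
t=13: L0/L1/L2 = -/BEH/- → run B
t=14: L0/L1/L2 = -/EH/- → run E
t=15: L0/L1/L2 = -/EH/- → run E
t=16: L0/L1/L2 = -/EH/- → run E
t=17: L0/L1/L2 = -/EH/- → run E
t=18: L0/L1/L2 = -/H/- → run H
t=19: L0/L1/L2 = -/H/- → run H
t=20: L0/L1/L2 = -/H/- → run H
t=21: L0/L1/L2 = -/H/- → run H
t=22: L0/L1/L2 = -/-/H → run H
t=23: L0/L1/L2 = -/-/H → run H
t=24: (idle)
t=25: (idle)
t=26: (idle)
t=27: (idle)
t=28: (idle)
t=29: (idle)
t=30: (idle)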